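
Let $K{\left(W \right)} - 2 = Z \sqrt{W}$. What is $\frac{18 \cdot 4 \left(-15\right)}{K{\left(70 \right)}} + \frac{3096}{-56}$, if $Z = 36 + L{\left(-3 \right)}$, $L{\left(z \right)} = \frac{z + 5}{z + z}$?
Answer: $- \frac{155001699}{2804879} - \frac{173340 \sqrt{70}}{400697} \approx -58.881$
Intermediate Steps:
$L{\left(z \right)} = \frac{5 + z}{2 z}$
$Z = \frac{107}{3}$ ($Z = 36 + \frac{5 - 3}{2 \left(-3\right)} = 36 + \frac{1}{2} \left(- \frac{1}{3}\right) 2 = 36 - \frac{1}{3} = \frac{107}{3} \approx 35.667$)
$K{\left(W \right)} = 2 + \frac{107 \sqrt{W}}{3}$
$\frac{18 \cdot 4 \left(-15\right)}{K{\left(70 \right)}} + \frac{3096}{-56} = \frac{18 \cdot 4 \left(-15\right)}{2 + \frac{107 \sqrt{70}}{3}} + \frac{3096}{-56} = \frac{72 \left(-15\right)}{2 + \frac{107 \sqrt{70}}{3}} + 3096 \left(- \frac{1}{56}\right) = - \frac{1080}{2 + \frac{107 \sqrt{70}}{3}} - \frac{387}{7} = - \frac{387}{7} - \frac{1080}{2 + \frac{107 \sqrt{70}}{3}}$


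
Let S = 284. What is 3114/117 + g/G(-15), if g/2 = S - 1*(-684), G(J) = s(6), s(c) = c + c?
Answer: 7330/39 ≈ 187.95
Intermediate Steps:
s(c) = 2*c
G(J) = 12 (G(J) = 2*6 = 12)
g = 1936 (g = 2*(284 - 1*(-684)) = 2*(284 + 684) = 2*968 = 1936)
3114/117 + g/G(-15) = 3114/117 + 1936/12 = 3114*(1/117) + 1936*(1/12) = 346/13 + 484/3 = 7330/39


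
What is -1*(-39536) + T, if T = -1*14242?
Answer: 25294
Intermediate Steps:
T = -14242
-1*(-39536) + T = -1*(-39536) - 14242 = 39536 - 14242 = 25294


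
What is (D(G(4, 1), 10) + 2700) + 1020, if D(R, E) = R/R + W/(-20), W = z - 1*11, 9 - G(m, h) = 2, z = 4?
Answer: 74427/20 ≈ 3721.4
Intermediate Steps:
G(m, h) = 7 (G(m, h) = 9 - 1*2 = 9 - 2 = 7)
W = -7 (W = 4 - 1*11 = 4 - 11 = -7)
D(R, E) = 27/20 (D(R, E) = R/R - 7/(-20) = 1 - 7*(-1/20) = 1 + 7/20 = 27/20)
(D(G(4, 1), 10) + 2700) + 1020 = (27/20 + 2700) + 1020 = 54027/20 + 1020 = 74427/20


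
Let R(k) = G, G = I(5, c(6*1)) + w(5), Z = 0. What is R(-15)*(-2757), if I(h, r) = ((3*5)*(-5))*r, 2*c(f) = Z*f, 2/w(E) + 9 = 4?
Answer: 5514/5 ≈ 1102.8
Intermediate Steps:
w(E) = -⅖ (w(E) = 2/(-9 + 4) = 2/(-5) = 2*(-⅕) = -⅖)
c(f) = 0 (c(f) = (0*f)/2 = (½)*0 = 0)
I(h, r) = -75*r (I(h, r) = (15*(-5))*r = -75*r)
G = -⅖ (G = -75*0 - ⅖ = 0 - ⅖ = -⅖ ≈ -0.40000)
R(k) = -⅖
R(-15)*(-2757) = -⅖*(-2757) = 5514/5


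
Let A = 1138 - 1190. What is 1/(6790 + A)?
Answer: 1/6738 ≈ 0.00014841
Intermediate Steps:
A = -52
1/(6790 + A) = 1/(6790 - 52) = 1/6738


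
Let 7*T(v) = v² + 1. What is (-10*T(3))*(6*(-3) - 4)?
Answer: 2200/7 ≈ 314.29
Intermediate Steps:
T(v) = ⅐ + v²/7 (T(v) = (v² + 1)/7 = (1 + v²)/7 = ⅐ + v²/7)
(-10*T(3))*(6*(-3) - 4) = (-10*(⅐ + (⅐)*3²))*(6*(-3) - 4) = (-10*(⅐ + (⅐)*9))*(-18 - 4) = -10*(⅐ + 9/7)*(-22) = -10*10/7*(-22) = -100/7*(-22) = 2200/7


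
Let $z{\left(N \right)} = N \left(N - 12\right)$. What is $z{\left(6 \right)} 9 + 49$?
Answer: $-275$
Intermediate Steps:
$z{\left(N \right)} = N \left(-12 + N\right)$
$z{\left(6 \right)} 9 + 49 = 6 \left(-12 + 6\right) 9 + 49 = 6 \left(-6\right) 9 + 49 = \left(-36\right) 9 + 49 = -324 + 49 = -275$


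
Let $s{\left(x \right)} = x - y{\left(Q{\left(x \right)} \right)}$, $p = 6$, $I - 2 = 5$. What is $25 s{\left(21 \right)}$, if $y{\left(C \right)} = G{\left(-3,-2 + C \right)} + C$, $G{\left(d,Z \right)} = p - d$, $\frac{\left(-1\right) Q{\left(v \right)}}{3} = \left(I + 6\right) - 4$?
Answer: $975$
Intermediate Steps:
$I = 7$ ($I = 2 + 5 = 7$)
$Q{\left(v \right)} = -27$ ($Q{\left(v \right)} = - 3 \left(\left(7 + 6\right) - 4\right) = - 3 \left(13 - 4\right) = \left(-3\right) 9 = -27$)
$G{\left(d,Z \right)} = 6 - d$
$y{\left(C \right)} = 9 + C$ ($y{\left(C \right)} = \left(6 - -3\right) + C = \left(6 + 3\right) + C = 9 + C$)
$s{\left(x \right)} = 18 + x$ ($s{\left(x \right)} = x - \left(9 - 27\right) = x - -18 = x + 18 = 18 + x$)
$25 s{\left(21 \right)} = 25 \left(18 + 21\right) = 25 \cdot 39 = 975$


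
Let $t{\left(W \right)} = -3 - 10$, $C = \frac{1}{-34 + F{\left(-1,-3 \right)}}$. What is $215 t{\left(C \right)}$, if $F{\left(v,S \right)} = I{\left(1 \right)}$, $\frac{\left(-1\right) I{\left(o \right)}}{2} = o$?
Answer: $-2795$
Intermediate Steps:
$I{\left(o \right)} = - 2 o$
$F{\left(v,S \right)} = -2$ ($F{\left(v,S \right)} = \left(-2\right) 1 = -2$)
$C = - \frac{1}{36}$ ($C = \frac{1}{-34 - 2} = \frac{1}{-36} = - \frac{1}{36} \approx -0.027778$)
$t{\left(W \right)} = -13$ ($t{\left(W \right)} = -3 - 10 = -13$)
$215 t{\left(C \right)} = 215 \left(-13\right) = -2795$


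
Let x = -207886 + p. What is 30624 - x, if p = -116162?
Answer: 354672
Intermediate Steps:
x = -324048 (x = -207886 - 116162 = -324048)
30624 - x = 30624 - 1*(-324048) = 30624 + 324048 = 354672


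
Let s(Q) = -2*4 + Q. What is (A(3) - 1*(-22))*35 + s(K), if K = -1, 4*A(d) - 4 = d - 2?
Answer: 3219/4 ≈ 804.75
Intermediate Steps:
A(d) = ½ + d/4 (A(d) = 1 + (d - 2)/4 = 1 + (-2 + d)/4 = 1 + (-½ + d/4) = ½ + d/4)
s(Q) = -8 + Q
(A(3) - 1*(-22))*35 + s(K) = ((½ + (¼)*3) - 1*(-22))*35 + (-8 - 1) = ((½ + ¾) + 22)*35 - 9 = (5/4 + 22)*35 - 9 = (93/4)*35 - 9 = 3255/4 - 9 = 3219/4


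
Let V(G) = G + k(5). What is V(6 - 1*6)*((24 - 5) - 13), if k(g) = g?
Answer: 30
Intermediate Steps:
V(G) = 5 + G (V(G) = G + 5 = 5 + G)
V(6 - 1*6)*((24 - 5) - 13) = (5 + (6 - 1*6))*((24 - 5) - 13) = (5 + (6 - 6))*(19 - 13) = (5 + 0)*6 = 5*6 = 30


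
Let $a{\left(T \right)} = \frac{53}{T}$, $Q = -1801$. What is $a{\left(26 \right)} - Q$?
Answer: $\frac{46879}{26} \approx 1803.0$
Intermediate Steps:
$a{\left(26 \right)} - Q = \frac{53}{26} - -1801 = 53 \cdot \frac{1}{26} + 1801 = \frac{53}{26} + 1801 = \frac{46879}{26}$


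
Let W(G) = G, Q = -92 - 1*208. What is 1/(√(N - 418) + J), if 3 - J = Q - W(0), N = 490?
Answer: 101/30579 - 2*√2/30579 ≈ 0.0032104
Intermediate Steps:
Q = -300 (Q = -92 - 208 = -300)
J = 303 (J = 3 - (-300 - 1*0) = 3 - (-300 + 0) = 3 - 1*(-300) = 3 + 300 = 303)
1/(√(N - 418) + J) = 1/(√(490 - 418) + 303) = 1/(√72 + 303) = 1/(6*√2 + 303) = 1/(303 + 6*√2)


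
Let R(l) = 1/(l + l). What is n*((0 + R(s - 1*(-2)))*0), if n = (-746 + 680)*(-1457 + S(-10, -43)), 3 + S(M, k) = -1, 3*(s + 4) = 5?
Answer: 0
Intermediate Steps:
s = -7/3 (s = -4 + (1/3)*5 = -4 + 5/3 = -7/3 ≈ -2.3333)
S(M, k) = -4 (S(M, k) = -3 - 1 = -4)
R(l) = 1/(2*l)
n = 96426 (n = (-746 + 680)*(-1457 - 4) = -66*(-1461) = 96426)
n*((0 + R(s - 1*(-2)))*0) = 96426*((0 + 1/(2*(-7/3 - 1*(-2))))*0) = 96426*((0 + 1/(2*(-7/3 + 2)))*0) = 96426*((0 + 1/(2*(-1/3)))*0) = 96426*((0 + (1/2)*(-3))*0) = 96426*((0 - 3/2)*0) = 96426*(-3/2*0) = 96426*0 = 0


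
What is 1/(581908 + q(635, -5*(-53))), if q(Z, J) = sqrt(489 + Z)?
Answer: 145477/84654229835 - sqrt(281)/169308459670 ≈ 1.7184e-6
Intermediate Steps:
1/(581908 + q(635, -5*(-53))) = 1/(581908 + sqrt(489 + 635)) = 1/(581908 + sqrt(1124)) = 1/(581908 + 2*sqrt(281))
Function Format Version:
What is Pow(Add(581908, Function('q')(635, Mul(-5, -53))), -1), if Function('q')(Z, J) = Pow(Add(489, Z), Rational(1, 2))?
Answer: Add(Rational(145477, 84654229835), Mul(Rational(-1, 169308459670), Pow(281, Rational(1, 2)))) ≈ 1.7184e-6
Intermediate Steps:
Pow(Add(581908, Function('q')(635, Mul(-5, -53))), -1) = Pow(Add(581908, Pow(Add(489, 635), Rational(1, 2))), -1) = Pow(Add(581908, Pow(1124, Rational(1, 2))), -1) = Pow(Add(581908, Mul(2, Pow(281, Rational(1, 2)))), -1)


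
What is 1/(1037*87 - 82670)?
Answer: 1/7549 ≈ 0.00013247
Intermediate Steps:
1/(1037*87 - 82670) = 1/(90219 - 82670) = 1/7549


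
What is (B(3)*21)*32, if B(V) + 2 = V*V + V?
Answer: 6720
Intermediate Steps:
B(V) = -2 + V + V² (B(V) = -2 + (V*V + V) = -2 + (V² + V) = -2 + (V + V²) = -2 + V + V²)
(B(3)*21)*32 = ((-2 + 3 + 3²)*21)*32 = ((-2 + 3 + 9)*21)*32 = (10*21)*32 = 210*32 = 6720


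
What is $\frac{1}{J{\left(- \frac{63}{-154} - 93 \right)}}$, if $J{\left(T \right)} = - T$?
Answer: $\frac{22}{2037} \approx 0.0108$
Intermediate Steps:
$\frac{1}{J{\left(- \frac{63}{-154} - 93 \right)}} = \frac{1}{\left(-1\right) \left(- \frac{63}{-154} - 93\right)} = \frac{1}{\left(-1\right) \left(\left(-63\right) \left(- \frac{1}{154}\right) - 93\right)} = \frac{1}{\left(-1\right) \left(\frac{9}{22} - 93\right)} = \frac{1}{\left(-1\right) \left(- \frac{2037}{22}\right)} = \frac{1}{\frac{2037}{22}} = \frac{22}{2037}$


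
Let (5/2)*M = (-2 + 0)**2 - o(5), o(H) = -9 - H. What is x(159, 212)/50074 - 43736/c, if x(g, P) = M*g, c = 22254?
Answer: -2705700106/1392933495 ≈ -1.9424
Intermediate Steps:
M = 36/5 (M = 2*((-2 + 0)**2 - (-9 - 1*5))/5 = 2*((-2)**2 - (-9 - 5))/5 = 2*(4 - 1*(-14))/5 = 2*(4 + 14)/5 = (2/5)*18 = 36/5 ≈ 7.2000)
x(g, P) = 36*g/5
x(159, 212)/50074 - 43736/c = ((36/5)*159)/50074 - 43736/22254 = (5724/5)*(1/50074) - 43736*1/22254 = 2862/125185 - 21868/11127 = -2705700106/1392933495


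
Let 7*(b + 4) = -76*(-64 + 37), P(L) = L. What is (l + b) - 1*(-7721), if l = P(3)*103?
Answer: 58234/7 ≈ 8319.1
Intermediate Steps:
b = 2024/7 (b = -4 + (-76*(-64 + 37))/7 = -4 + (-76*(-27))/7 = -4 + (⅐)*2052 = -4 + 2052/7 = 2024/7 ≈ 289.14)
l = 309 (l = 3*103 = 309)
(l + b) - 1*(-7721) = (309 + 2024/7) - 1*(-7721) = 4187/7 + 7721 = 58234/7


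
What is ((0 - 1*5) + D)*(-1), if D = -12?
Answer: 17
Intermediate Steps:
((0 - 1*5) + D)*(-1) = ((0 - 1*5) - 12)*(-1) = ((0 - 5) - 12)*(-1) = (-5 - 12)*(-1) = -17*(-1) = 17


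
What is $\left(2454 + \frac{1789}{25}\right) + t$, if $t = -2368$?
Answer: $\frac{3939}{25} \approx 157.56$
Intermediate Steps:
$\left(2454 + \frac{1789}{25}\right) + t = \left(2454 + \frac{1789}{25}\right) - 2368 = \frac{63139}{25} - 2368 = \frac{3939}{25}$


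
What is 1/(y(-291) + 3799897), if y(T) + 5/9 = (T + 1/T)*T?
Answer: 9/34961206 ≈ 2.5743e-7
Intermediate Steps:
y(T) = -5/9 + T*(T + 1/T) (y(T) = -5/9 + (T + 1/T)*T = -5/9 + T*(T + 1/T))
1/(y(-291) + 3799897) = 1/((4/9 + (-291)²) + 3799897) = 1/((4/9 + 84681) + 3799897) = 1/(762133/9 + 3799897) = 1/(34961206/9) = 9/34961206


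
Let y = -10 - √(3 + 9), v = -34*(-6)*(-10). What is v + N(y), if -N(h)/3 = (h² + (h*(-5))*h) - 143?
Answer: -267 + 480*√3 ≈ 564.38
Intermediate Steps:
v = -2040 (v = 204*(-10) = -2040)
y = -10 - 2*√3 (y = -10 - √12 = -10 - 2*√3 ≈ -13.464)
N(h) = 429 + 12*h² (N(h) = -3*((h² + (h*(-5))*h) - 143) = -3*((h² + (-5*h)*h) - 143) = -3*((h² - 5*h²) - 143) = -3*(-4*h² - 143) = -3*(-143 - 4*h²) = 429 + 12*h²)
v + N(y) = -2040 + (429 + 12*(-10 - 2*√3)²) = -1611 + 12*(-10 - 2*√3)²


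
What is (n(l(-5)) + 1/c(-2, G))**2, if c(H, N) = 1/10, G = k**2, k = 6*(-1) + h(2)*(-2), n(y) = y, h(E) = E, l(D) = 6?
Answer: 256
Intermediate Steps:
k = -10 (k = 6*(-1) + 2*(-2) = -6 - 4 = -10)
G = 100 (G = (-10)**2 = 100)
c(H, N) = 1/10
(n(l(-5)) + 1/c(-2, G))**2 = (6 + 1/(1/10))**2 = (6 + 10)**2 = 16**2 = 256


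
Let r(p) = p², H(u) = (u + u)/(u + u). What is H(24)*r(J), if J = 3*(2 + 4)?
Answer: 324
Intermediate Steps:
H(u) = 1 (H(u) = (2*u)/((2*u)) = (2*u)*(1/(2*u)) = 1)
J = 18 (J = 3*6 = 18)
H(24)*r(J) = 1*18² = 1*324 = 324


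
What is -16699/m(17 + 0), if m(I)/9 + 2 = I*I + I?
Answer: -16699/2736 ≈ -6.1034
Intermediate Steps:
m(I) = -18 + 9*I + 9*I² (m(I) = -18 + 9*(I*I + I) = -18 + 9*(I² + I) = -18 + 9*(I + I²) = -18 + (9*I + 9*I²) = -18 + 9*I + 9*I²)
-16699/m(17 + 0) = -16699/(-18 + 9*(17 + 0) + 9*(17 + 0)²) = -16699/(-18 + 9*17 + 9*17²) = -16699/(-18 + 153 + 9*289) = -16699/(-18 + 153 + 2601) = -16699/2736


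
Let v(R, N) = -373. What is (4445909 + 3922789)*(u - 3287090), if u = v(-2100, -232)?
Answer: -27511785033174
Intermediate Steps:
u = -373
(4445909 + 3922789)*(u - 3287090) = (4445909 + 3922789)*(-373 - 3287090) = 8368698*(-3287463) = -27511785033174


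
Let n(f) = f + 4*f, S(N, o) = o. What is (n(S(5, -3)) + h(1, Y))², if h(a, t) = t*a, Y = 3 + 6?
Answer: 36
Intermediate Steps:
n(f) = 5*f
Y = 9
h(a, t) = a*t
(n(S(5, -3)) + h(1, Y))² = (5*(-3) + 1*9)² = (-15 + 9)² = (-6)² = 36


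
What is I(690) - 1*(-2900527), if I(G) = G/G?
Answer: 2900528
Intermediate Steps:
I(G) = 1
I(690) - 1*(-2900527) = 1 - 1*(-2900527) = 1 + 2900527 = 2900528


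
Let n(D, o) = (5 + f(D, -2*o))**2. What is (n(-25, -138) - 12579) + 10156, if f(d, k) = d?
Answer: -2023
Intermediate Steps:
n(D, o) = (5 + D)**2
(n(-25, -138) - 12579) + 10156 = ((5 - 25)**2 - 12579) + 10156 = ((-20)**2 - 12579) + 10156 = (400 - 12579) + 10156 = -12179 + 10156 = -2023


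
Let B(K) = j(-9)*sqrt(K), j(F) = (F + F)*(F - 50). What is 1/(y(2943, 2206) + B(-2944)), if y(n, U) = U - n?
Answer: -737/3320915905 - 8496*I*sqrt(46)/3320915905 ≈ -2.2193e-7 - 1.7351e-5*I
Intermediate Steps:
j(F) = 2*F*(-50 + F) (j(F) = (2*F)*(-50 + F) = 2*F*(-50 + F))
B(K) = 1062*sqrt(K) (B(K) = (2*(-9)*(-50 - 9))*sqrt(K) = (2*(-9)*(-59))*sqrt(K) = 1062*sqrt(K))
1/(y(2943, 2206) + B(-2944)) = 1/((2206 - 1*2943) + 1062*sqrt(-2944)) = 1/((2206 - 2943) + 1062*(8*I*sqrt(46))) = 1/(-737 + 8496*I*sqrt(46))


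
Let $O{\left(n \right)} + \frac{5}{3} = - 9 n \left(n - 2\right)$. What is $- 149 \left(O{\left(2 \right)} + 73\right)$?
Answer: $- \frac{31886}{3} \approx -10629.0$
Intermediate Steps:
$O{\left(n \right)} = - \frac{5}{3} - 9 n \left(-2 + n\right)$ ($O{\left(n \right)} = - \frac{5}{3} + - 9 n \left(n - 2\right) = - \frac{5}{3} + - 9 n \left(-2 + n\right) = - \frac{5}{3} - 9 n \left(-2 + n\right)$)
$- 149 \left(O{\left(2 \right)} + 73\right) = - 149 \left(\left(- \frac{5}{3} - 9 \cdot 2^{2} + 18 \cdot 2\right) + 73\right) = - 149 \left(\left(- \frac{5}{3} - 36 + 36\right) + 73\right) = - 149 \left(- \frac{5}{3} + 73\right) = \left(-149\right) \frac{214}{3} = - \frac{31886}{3}$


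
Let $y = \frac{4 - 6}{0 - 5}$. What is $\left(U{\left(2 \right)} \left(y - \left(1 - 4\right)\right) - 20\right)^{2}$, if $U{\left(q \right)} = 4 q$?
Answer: $\frac{1296}{25} \approx 51.84$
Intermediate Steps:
$y = \frac{2}{5}$ ($y = - \frac{2}{-5} = \left(-2\right) \left(- \frac{1}{5}\right) = \frac{2}{5} \approx 0.4$)
$\left(U{\left(2 \right)} \left(y - \left(1 - 4\right)\right) - 20\right)^{2} = \left(4 \cdot 2 \left(\frac{2}{5} - \left(1 - 4\right)\right) - 20\right)^{2} = \left(8 \left(\frac{2}{5} - -3\right) - 20\right)^{2} = \left(8 \left(\frac{2}{5} + 3\right) - 20\right)^{2} = \left(8 \cdot \frac{17}{5} - 20\right)^{2} = \left(\frac{136}{5} - 20\right)^{2} = \left(\frac{36}{5}\right)^{2} = \frac{1296}{25}$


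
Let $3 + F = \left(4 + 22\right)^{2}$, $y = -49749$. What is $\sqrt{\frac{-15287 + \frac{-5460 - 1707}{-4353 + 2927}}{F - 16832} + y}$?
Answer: $\frac{i \sqrt{156299434882547506}}{1772518} \approx 223.04 i$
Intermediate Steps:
$F = 673$ ($F = -3 + \left(4 + 22\right)^{2} = -3 + 26^{2} = -3 + 676 = 673$)
$\sqrt{\frac{-15287 + \frac{-5460 - 1707}{-4353 + 2927}}{F - 16832} + y} = \sqrt{\frac{-15287 + \frac{-5460 - 1707}{-4353 + 2927}}{673 - 16832} - 49749} = \sqrt{\frac{-15287 - \frac{7167}{-1426}}{-16159} - 49749} = \sqrt{\left(-15287 - - \frac{7167}{1426}\right) \left(- \frac{1}{16159}\right) - 49749} = \sqrt{\left(-15287 + \frac{7167}{1426}\right) \left(- \frac{1}{16159}\right) - 49749} = \sqrt{\left(- \frac{21792095}{1426}\right) \left(- \frac{1}{16159}\right) - 49749} = \sqrt{\frac{1676315}{1772518} - 49749} = \sqrt{- \frac{88179321667}{1772518}} = \frac{i \sqrt{156299434882547506}}{1772518}$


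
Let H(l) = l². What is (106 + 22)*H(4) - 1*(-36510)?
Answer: 38558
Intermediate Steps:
(106 + 22)*H(4) - 1*(-36510) = (106 + 22)*4² - 1*(-36510) = 128*16 + 36510 = 2048 + 36510 = 38558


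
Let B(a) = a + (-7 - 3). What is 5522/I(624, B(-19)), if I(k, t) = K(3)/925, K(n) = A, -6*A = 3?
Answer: -10215700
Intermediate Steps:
A = -1/2 (A = -1/6*3 = -1/2 ≈ -0.50000)
K(n) = -1/2
B(a) = -10 + a (B(a) = a - 10 = -10 + a)
I(k, t) = -1/1850 (I(k, t) = -1/2/925 = -1/2*1/925 = -1/1850)
5522/I(624, B(-19)) = 5522/(-1/1850) = 5522*(-1850) = -10215700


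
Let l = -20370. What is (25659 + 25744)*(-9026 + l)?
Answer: -1511042588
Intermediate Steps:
(25659 + 25744)*(-9026 + l) = (25659 + 25744)*(-9026 - 20370) = 51403*(-29396) = -1511042588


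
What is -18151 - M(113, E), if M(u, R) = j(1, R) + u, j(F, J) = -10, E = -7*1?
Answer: -18254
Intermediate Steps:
E = -7
M(u, R) = -10 + u
-18151 - M(113, E) = -18151 - (-10 + 113) = -18151 - 1*103 = -18151 - 103 = -18254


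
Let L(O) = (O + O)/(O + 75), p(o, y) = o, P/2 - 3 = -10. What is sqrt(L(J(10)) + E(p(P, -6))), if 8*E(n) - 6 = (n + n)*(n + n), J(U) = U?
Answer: sqrt(114427)/34 ≈ 9.9491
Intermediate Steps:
P = -14 (P = 6 + 2*(-10) = 6 - 20 = -14)
L(O) = 2*O/(75 + O) (L(O) = (2*O)/(75 + O) = 2*O/(75 + O))
E(n) = 3/4 + n**2/2 (E(n) = 3/4 + ((n + n)*(n + n))/8 = 3/4 + ((2*n)*(2*n))/8 = 3/4 + (4*n**2)/8 = 3/4 + n**2/2)
sqrt(L(J(10)) + E(p(P, -6))) = sqrt(2*10/(75 + 10) + (3/4 + (1/2)*(-14)**2)) = sqrt(2*10/85 + (3/4 + (1/2)*196)) = sqrt(2*10*(1/85) + (3/4 + 98)) = sqrt(4/17 + 395/4) = sqrt(6731/68) = sqrt(114427)/34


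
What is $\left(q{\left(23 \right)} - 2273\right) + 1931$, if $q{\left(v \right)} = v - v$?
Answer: $-342$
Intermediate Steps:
$q{\left(v \right)} = 0$
$\left(q{\left(23 \right)} - 2273\right) + 1931 = \left(0 - 2273\right) + 1931 = -2273 + 1931 = -342$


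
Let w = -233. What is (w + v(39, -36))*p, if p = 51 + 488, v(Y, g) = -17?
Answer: -134750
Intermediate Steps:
p = 539
(w + v(39, -36))*p = (-233 - 17)*539 = -250*539 = -134750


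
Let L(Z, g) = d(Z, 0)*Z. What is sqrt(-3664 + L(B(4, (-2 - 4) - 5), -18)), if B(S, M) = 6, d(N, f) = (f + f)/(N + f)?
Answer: 4*I*sqrt(229) ≈ 60.531*I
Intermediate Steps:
d(N, f) = 2*f/(N + f) (d(N, f) = (2*f)/(N + f) = 2*f/(N + f))
L(Z, g) = 0 (L(Z, g) = (2*0/(Z + 0))*Z = (2*0/Z)*Z = 0*Z = 0)
sqrt(-3664 + L(B(4, (-2 - 4) - 5), -18)) = sqrt(-3664 + 0) = sqrt(-3664) = 4*I*sqrt(229)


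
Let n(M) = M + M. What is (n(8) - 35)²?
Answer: 361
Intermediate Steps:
n(M) = 2*M
(n(8) - 35)² = (2*8 - 35)² = (16 - 35)² = (-19)² = 361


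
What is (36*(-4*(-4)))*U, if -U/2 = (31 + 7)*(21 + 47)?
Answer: -2976768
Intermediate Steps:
U = -5168 (U = -2*(31 + 7)*(21 + 47) = -76*68 = -2*2584 = -5168)
(36*(-4*(-4)))*U = (36*(-4*(-4)))*(-5168) = (36*16)*(-5168) = 576*(-5168) = -2976768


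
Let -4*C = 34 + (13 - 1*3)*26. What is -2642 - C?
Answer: -5137/2 ≈ -2568.5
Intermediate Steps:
C = -147/2 (C = -(34 + (13 - 1*3)*26)/4 = -(34 + (13 - 3)*26)/4 = -(34 + 10*26)/4 = -(34 + 260)/4 = -¼*294 = -147/2 ≈ -73.500)
-2642 - C = -2642 - 1*(-147/2) = -2642 + 147/2 = -5137/2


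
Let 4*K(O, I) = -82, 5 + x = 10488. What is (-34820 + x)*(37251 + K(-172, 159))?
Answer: -1812157357/2 ≈ -9.0608e+8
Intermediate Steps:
x = 10483 (x = -5 + 10488 = 10483)
K(O, I) = -41/2 (K(O, I) = (1/4)*(-82) = -41/2)
(-34820 + x)*(37251 + K(-172, 159)) = (-34820 + 10483)*(37251 - 41/2) = -24337*74461/2 = -1812157357/2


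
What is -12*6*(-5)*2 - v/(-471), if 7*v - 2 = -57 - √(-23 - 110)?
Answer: 2373785/3297 - I*√133/3297 ≈ 719.98 - 0.0034979*I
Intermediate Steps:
v = -55/7 - I*√133/7 (v = 2/7 + (-57 - √(-23 - 110))/7 = 2/7 + (-57 - √(-133))/7 = 2/7 + (-57 - I*√133)/7 = 2/7 + (-57/7 - I*√133/7) = -55/7 - I*√133/7 ≈ -7.8571 - 1.6475*I)
-12*6*(-5)*2 - v/(-471) = -12*6*(-5)*2 - (-55/7 - I*√133/7)/(-471) = -(-360)*2 - (-55/7 - I*√133/7)*(-1)/471 = -12*(-60) - (55/3297 + I*√133/3297) = 720 + (-55/3297 - I*√133/3297) = 2373785/3297 - I*√133/3297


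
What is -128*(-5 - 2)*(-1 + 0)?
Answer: -896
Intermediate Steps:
-128*(-5 - 2)*(-1 + 0) = -(-896)*(-1) = -128*7 = -896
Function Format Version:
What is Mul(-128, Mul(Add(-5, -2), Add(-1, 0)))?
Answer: -896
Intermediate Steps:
Mul(-128, Mul(Add(-5, -2), Add(-1, 0))) = Mul(-128, Mul(-7, -1)) = Mul(-128, 7) = -896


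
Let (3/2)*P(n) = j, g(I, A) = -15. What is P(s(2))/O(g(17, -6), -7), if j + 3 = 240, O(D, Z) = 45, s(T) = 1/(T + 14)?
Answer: 158/45 ≈ 3.5111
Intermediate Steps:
s(T) = 1/(14 + T)
j = 237 (j = -3 + 240 = 237)
P(n) = 158 (P(n) = (⅔)*237 = 158)
P(s(2))/O(g(17, -6), -7) = 158/45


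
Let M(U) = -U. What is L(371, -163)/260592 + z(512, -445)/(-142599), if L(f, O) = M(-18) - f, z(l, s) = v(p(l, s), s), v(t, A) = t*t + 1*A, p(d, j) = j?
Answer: -17179368269/12386719536 ≈ -1.3869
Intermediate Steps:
v(t, A) = A + t² (v(t, A) = t² + A = A + t²)
z(l, s) = s + s²
L(f, O) = 18 - f (L(f, O) = -1*(-18) - f = 18 - f)
L(371, -163)/260592 + z(512, -445)/(-142599) = (18 - 1*371)/260592 - 445*(1 - 445)/(-142599) = (18 - 371)*(1/260592) - 445*(-444)*(-1/142599) = -353*1/260592 + 197580*(-1/142599) = -353/260592 - 65860/47533 = -17179368269/12386719536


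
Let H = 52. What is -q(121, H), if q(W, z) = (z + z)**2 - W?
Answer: -10695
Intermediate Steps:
q(W, z) = -W + 4*z**2 (q(W, z) = (2*z)**2 - W = 4*z**2 - W = -W + 4*z**2)
-q(121, H) = -(-1*121 + 4*52**2) = -(-121 + 4*2704) = -(-121 + 10816) = -1*10695 = -10695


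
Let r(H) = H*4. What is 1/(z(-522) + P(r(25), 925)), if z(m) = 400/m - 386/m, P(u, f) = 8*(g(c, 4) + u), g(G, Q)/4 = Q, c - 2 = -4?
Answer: 261/242201 ≈ 0.0010776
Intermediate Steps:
c = -2 (c = 2 - 4 = -2)
g(G, Q) = 4*Q
r(H) = 4*H
P(u, f) = 128 + 8*u (P(u, f) = 8*(4*4 + u) = 8*(16 + u) = 128 + 8*u)
z(m) = 14/m
1/(z(-522) + P(r(25), 925)) = 1/(14/(-522) + (128 + 8*(4*25))) = 1/(14*(-1/522) + (128 + 8*100)) = 1/(-7/261 + (128 + 800)) = 1/(-7/261 + 928) = 1/(242201/261) = 261/242201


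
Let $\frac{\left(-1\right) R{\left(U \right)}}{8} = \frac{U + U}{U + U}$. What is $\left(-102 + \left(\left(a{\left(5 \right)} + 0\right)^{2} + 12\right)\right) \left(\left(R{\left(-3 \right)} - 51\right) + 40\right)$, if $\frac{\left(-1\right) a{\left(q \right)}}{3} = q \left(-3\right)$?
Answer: $-36765$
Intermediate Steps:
$R{\left(U \right)} = -8$ ($R{\left(U \right)} = - 8 \frac{U + U}{U + U} = - 8 \frac{2 U}{2 U} = - 8 \cdot 2 U \frac{1}{2 U} = \left(-8\right) 1 = -8$)
$a{\left(q \right)} = 9 q$ ($a{\left(q \right)} = - 3 q \left(-3\right) = - 3 \left(- 3 q\right) = 9 q$)
$\left(-102 + \left(\left(a{\left(5 \right)} + 0\right)^{2} + 12\right)\right) \left(\left(R{\left(-3 \right)} - 51\right) + 40\right) = \left(-102 + \left(\left(9 \cdot 5 + 0\right)^{2} + 12\right)\right) \left(\left(-8 - 51\right) + 40\right) = \left(-102 + \left(\left(45 + 0\right)^{2} + 12\right)\right) \left(-59 + 40\right) = \left(-102 + \left(45^{2} + 12\right)\right) \left(-19\right) = \left(-102 + \left(2025 + 12\right)\right) \left(-19\right) = \left(-102 + 2037\right) \left(-19\right) = 1935 \left(-19\right) = -36765$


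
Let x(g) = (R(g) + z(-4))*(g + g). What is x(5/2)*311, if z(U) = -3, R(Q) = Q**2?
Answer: 20215/4 ≈ 5053.8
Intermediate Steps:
x(g) = 2*g*(-3 + g**2) (x(g) = (g**2 - 3)*(g + g) = (-3 + g**2)*(2*g) = 2*g*(-3 + g**2))
x(5/2)*311 = (2*(5/2)*(-3 + (5/2)**2))*311 = (2*(5/2)*(-3 + 25/4))*311 = (2*(5/2)*(13/4))*311 = (65/4)*311 = 20215/4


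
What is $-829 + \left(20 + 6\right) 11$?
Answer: $-543$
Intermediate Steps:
$-829 + \left(20 + 6\right) 11 = -829 + 26 \cdot 11 = -829 + 286 = -543$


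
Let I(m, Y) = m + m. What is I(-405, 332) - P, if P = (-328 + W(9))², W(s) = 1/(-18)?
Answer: -35131465/324 ≈ -1.0843e+5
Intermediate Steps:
W(s) = -1/18
I(m, Y) = 2*m
P = 34869025/324 (P = (-328 - 1/18)² = (-5905/18)² = 34869025/324 ≈ 1.0762e+5)
I(-405, 332) - P = 2*(-405) - 1*34869025/324 = -810 - 34869025/324 = -35131465/324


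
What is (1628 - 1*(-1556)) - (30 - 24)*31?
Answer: 2998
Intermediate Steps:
(1628 - 1*(-1556)) - (30 - 24)*31 = (1628 + 1556) - 6*31 = 3184 - 1*186 = 3184 - 186 = 2998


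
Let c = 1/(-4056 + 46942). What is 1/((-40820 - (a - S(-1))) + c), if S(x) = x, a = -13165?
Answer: -42886/1186055215 ≈ -3.6159e-5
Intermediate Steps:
c = 1/42886 ≈ 2.3318e-5
1/((-40820 - (a - S(-1))) + c) = 1/((-40820 - (-13165 - 1*(-1))) + 1/42886) = 1/((-40820 - (-13165 + 1)) + 1/42886) = 1/((-40820 - 1*(-13164)) + 1/42886) = 1/((-40820 + 13164) + 1/42886) = 1/(-27656 + 1/42886) = 1/(-1186055215/42886) = -42886/1186055215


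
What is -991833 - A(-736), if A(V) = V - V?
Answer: -991833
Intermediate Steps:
A(V) = 0
-991833 - A(-736) = -991833 - 1*0 = -991833 + 0 = -991833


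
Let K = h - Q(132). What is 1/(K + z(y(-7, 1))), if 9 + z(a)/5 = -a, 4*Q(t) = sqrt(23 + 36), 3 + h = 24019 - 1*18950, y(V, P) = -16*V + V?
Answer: 71936/323424197 + 4*sqrt(59)/323424197 ≈ 0.00022251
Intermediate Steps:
y(V, P) = -15*V
h = 5066 (h = -3 + (24019 - 1*18950) = -3 + (24019 - 18950) = -3 + 5069 = 5066)
Q(t) = sqrt(59)/4 (Q(t) = sqrt(23 + 36)/4 = sqrt(59)/4)
K = 5066 - sqrt(59)/4 ≈ 5064.1
z(a) = -45 - 5*a (z(a) = -45 + 5*(-a) = -45 - 5*a)
1/(K + z(y(-7, 1))) = 1/((5066 - sqrt(59)/4) + (-45 - (-75)*(-7))) = 1/((5066 - sqrt(59)/4) + (-45 - 5*105)) = 1/((5066 - sqrt(59)/4) + (-45 - 525)) = 1/((5066 - sqrt(59)/4) - 570) = 1/(4496 - sqrt(59)/4)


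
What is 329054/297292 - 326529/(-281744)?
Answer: 47445862411/20940059312 ≈ 2.2658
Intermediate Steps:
329054/297292 - 326529/(-281744) = 329054*(1/297292) - 326529*(-1/281744) = 164527/148646 + 326529/281744 = 47445862411/20940059312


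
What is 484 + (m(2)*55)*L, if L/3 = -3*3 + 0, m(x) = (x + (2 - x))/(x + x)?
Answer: -517/2 ≈ -258.50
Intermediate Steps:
m(x) = 1/x (m(x) = 2/((2*x)) = 2*(1/(2*x)) = 1/x)
L = -27 (L = 3*(-3*3 + 0) = 3*(-9 + 0) = 3*(-9) = -27)
484 + (m(2)*55)*L = 484 + (55/2)*(-27) = 484 - 1485/2 = -517/2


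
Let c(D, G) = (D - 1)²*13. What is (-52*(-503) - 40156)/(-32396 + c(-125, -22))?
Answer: -250/3107 ≈ -0.080463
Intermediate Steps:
c(D, G) = 13*(-1 + D)² (c(D, G) = (-1 + D)²*13 = 13*(-1 + D)²)
(-52*(-503) - 40156)/(-32396 + c(-125, -22)) = (-52*(-503) - 40156)/(-32396 + 13*(-1 - 125)²) = (26156 - 40156)/(-32396 + 13*(-126)²) = -14000/(-32396 + 13*15876) = -14000/(-32396 + 206388) = -14000/173992 = -14000*1/173992 = -250/3107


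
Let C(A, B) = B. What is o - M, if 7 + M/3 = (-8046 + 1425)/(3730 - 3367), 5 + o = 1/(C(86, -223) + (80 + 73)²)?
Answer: 198402723/2805506 ≈ 70.719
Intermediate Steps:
o = -115929/23186 (o = -5 + 1/(-223 + (80 + 73)²) = -5 + 1/(-223 + 153²) = -5 + 1/(-223 + 23409) = -5 + 1/23186 = -115929/23186 ≈ -5.0000)
M = -9162/121 (M = -21 + 3*((-8046 + 1425)/(3730 - 3367)) = -21 + 3*(-6621/363) = -21 + 3*(-6621*1/363) = -21 + 3*(-2207/121) = -21 - 6621/121 = -9162/121 ≈ -75.719)
o - M = -115929/23186 - 1*(-9162/121) = -115929/23186 + 9162/121 = 198402723/2805506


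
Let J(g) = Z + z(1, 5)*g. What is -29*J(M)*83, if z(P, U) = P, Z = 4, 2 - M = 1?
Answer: -12035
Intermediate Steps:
M = 1 (M = 2 - 1*1 = 2 - 1 = 1)
J(g) = 4 + g (J(g) = 4 + 1*g = 4 + g)
-29*J(M)*83 = -29*(4 + 1)*83 = -29*5*83 = -145*83 = -12035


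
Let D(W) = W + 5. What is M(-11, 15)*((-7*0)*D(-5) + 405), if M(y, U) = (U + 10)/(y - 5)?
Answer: -10125/16 ≈ -632.81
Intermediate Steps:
D(W) = 5 + W
M(y, U) = (10 + U)/(-5 + y)
M(-11, 15)*((-7*0)*D(-5) + 405) = ((10 + 15)/(-5 - 11))*((-7*0)*(5 - 5) + 405) = (25/(-16))*(0*0 + 405) = (-1/16*25)*(0 + 405) = -25/16*405 = -10125/16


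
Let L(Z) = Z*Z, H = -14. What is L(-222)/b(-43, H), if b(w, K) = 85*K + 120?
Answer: -24642/535 ≈ -46.060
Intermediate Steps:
b(w, K) = 120 + 85*K
L(Z) = Z²
L(-222)/b(-43, H) = (-222)²/(120 + 85*(-14)) = 49284/(120 - 1190) = 49284/(-1070) = 49284*(-1/1070) = -24642/535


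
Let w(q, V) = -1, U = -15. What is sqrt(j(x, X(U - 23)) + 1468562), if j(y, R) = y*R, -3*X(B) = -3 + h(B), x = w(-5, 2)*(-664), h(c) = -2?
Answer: sqrt(13227018)/3 ≈ 1212.3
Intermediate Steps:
x = 664 (x = -1*(-664) = 664)
X(B) = 5/3 (X(B) = -(-3 - 2)/3 = -1/3*(-5) = 5/3)
j(y, R) = R*y
sqrt(j(x, X(U - 23)) + 1468562) = sqrt((5/3)*664 + 1468562) = sqrt(3320/3 + 1468562) = sqrt(4409006/3) = sqrt(13227018)/3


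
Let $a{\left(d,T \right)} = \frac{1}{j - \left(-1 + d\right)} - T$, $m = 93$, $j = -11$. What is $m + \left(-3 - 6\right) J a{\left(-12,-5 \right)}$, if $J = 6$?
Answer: $-204$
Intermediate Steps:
$a{\left(d,T \right)} = \frac{1}{-10 - d} - T$ ($a{\left(d,T \right)} = \frac{1}{-11 - \left(-1 + d\right)} - T = \frac{1}{-10 - d} - T$)
$m + \left(-3 - 6\right) J a{\left(-12,-5 \right)} = 93 + \left(-3 - 6\right) 6 \frac{-1 - -50 - \left(-5\right) \left(-12\right)}{10 - 12} = 93 + \left(-9\right) 6 \frac{-1 + 50 - 60}{-2} = 93 - 54 \left(\left(- \frac{1}{2}\right) \left(-11\right)\right) = 93 - 297 = -204$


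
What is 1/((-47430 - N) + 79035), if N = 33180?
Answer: -1/1575 ≈ -0.00063492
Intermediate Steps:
1/((-47430 - N) + 79035) = 1/((-47430 - 1*33180) + 79035) = 1/((-47430 - 33180) + 79035) = 1/(-80610 + 79035) = 1/(-1575) = -1/1575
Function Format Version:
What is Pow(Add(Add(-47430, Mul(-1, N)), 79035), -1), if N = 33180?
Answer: Rational(-1, 1575) ≈ -0.00063492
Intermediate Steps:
Pow(Add(Add(-47430, Mul(-1, N)), 79035), -1) = Pow(Add(Add(-47430, Mul(-1, 33180)), 79035), -1) = Pow(Add(Add(-47430, -33180), 79035), -1) = Pow(Add(-80610, 79035), -1) = Pow(-1575, -1) = Rational(-1, 1575)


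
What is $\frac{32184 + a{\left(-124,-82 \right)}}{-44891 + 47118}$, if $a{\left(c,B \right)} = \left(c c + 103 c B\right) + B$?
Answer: $\frac{1094782}{2227} \approx 491.59$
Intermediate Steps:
$a{\left(c,B \right)} = B + c^{2} + 103 B c$ ($a{\left(c,B \right)} = \left(c^{2} + 103 B c\right) + B = B + c^{2} + 103 B c$)
$\frac{32184 + a{\left(-124,-82 \right)}}{-44891 + 47118} = \frac{32184 + \left(-82 + \left(-124\right)^{2} + 103 \left(-82\right) \left(-124\right)\right)}{-44891 + 47118} = \frac{32184 + \left(-82 + 15376 + 1047304\right)}{2227} = \left(32184 + 1062598\right) \frac{1}{2227} = 1094782 \cdot \frac{1}{2227} = \frac{1094782}{2227}$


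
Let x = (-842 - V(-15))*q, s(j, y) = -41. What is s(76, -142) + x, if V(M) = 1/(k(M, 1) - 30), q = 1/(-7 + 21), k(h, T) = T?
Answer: -41063/406 ≈ -101.14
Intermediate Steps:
q = 1/14 ≈ 0.071429
V(M) = -1/29 (V(M) = 1/(1 - 30) = 1/(-29) = -1/29)
x = -24417/406 (x = (-842 - 1*(-1/29))*(1/14) = (-842 + 1/29)*(1/14) = -24417/29*1/14 = -24417/406 ≈ -60.140)
s(76, -142) + x = -41 - 24417/406 = -41063/406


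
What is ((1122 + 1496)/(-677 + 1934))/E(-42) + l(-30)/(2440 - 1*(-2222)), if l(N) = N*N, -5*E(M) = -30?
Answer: 527581/976689 ≈ 0.54017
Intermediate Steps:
E(M) = 6 (E(M) = -1/5*(-30) = 6)
l(N) = N**2
((1122 + 1496)/(-677 + 1934))/E(-42) + l(-30)/(2440 - 1*(-2222)) = ((1122 + 1496)/(-677 + 1934))/6 + (-30)**2/(2440 - 1*(-2222)) = (2618/1257)*(1/6) + 900/(2440 + 2222) = (2618*(1/1257))*(1/6) + 900/4662 = (2618/1257)*(1/6) + 900*(1/4662) = 1309/3771 + 50/259 = 527581/976689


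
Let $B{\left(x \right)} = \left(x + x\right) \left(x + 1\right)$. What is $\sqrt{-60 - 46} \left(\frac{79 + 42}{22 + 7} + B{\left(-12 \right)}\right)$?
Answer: $\frac{7777 i \sqrt{106}}{29} \approx 2761.0 i$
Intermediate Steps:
$B{\left(x \right)} = 2 x \left(1 + x\right)$
$\sqrt{-60 - 46} \left(\frac{79 + 42}{22 + 7} + B{\left(-12 \right)}\right) = \sqrt{-60 - 46} \left(\frac{79 + 42}{22 + 7} + 2 \left(-12\right) \left(1 - 12\right)\right) = \sqrt{-106} \left(\frac{121}{29} + 2 \left(-12\right) \left(-11\right)\right) = i \sqrt{106} \left(121 \cdot \frac{1}{29} + 264\right) = i \sqrt{106} \left(\frac{121}{29} + 264\right) = i \sqrt{106} \cdot \frac{7777}{29} = \frac{7777 i \sqrt{106}}{29}$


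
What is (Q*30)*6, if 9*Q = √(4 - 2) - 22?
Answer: -440 + 20*√2 ≈ -411.72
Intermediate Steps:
Q = -22/9 + √2/9 (Q = (√(4 - 2) - 22)/9 = (√2 - 22)/9 = (-22 + √2)/9 = -22/9 + √2/9 ≈ -2.2873)
(Q*30)*6 = ((-22/9 + √2/9)*30)*6 = (-220/3 + 10*√2/3)*6 = -440 + 20*√2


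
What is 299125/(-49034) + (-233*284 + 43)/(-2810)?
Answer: 600507034/34446385 ≈ 17.433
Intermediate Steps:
299125/(-49034) + (-233*284 + 43)/(-2810) = 299125*(-1/49034) + (-66172 + 43)*(-1/2810) = -299125/49034 - 66129*(-1/2810) = -299125/49034 + 66129/2810 = 600507034/34446385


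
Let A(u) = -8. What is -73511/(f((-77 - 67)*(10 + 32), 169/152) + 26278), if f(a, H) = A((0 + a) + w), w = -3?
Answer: -73511/26270 ≈ -2.7983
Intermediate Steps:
f(a, H) = -8
-73511/(f((-77 - 67)*(10 + 32), 169/152) + 26278) = -73511/(-8 + 26278) = -73511/26270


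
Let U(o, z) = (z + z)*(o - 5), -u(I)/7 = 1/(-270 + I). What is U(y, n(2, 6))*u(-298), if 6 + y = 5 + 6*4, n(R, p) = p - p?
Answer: 0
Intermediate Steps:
n(R, p) = 0
u(I) = -7/(-270 + I)
y = 23 (y = -6 + (5 + 6*4) = -6 + (5 + 24) = -6 + 29 = 23)
U(o, z) = 2*z*(-5 + o) (U(o, z) = (2*z)*(-5 + o) = 2*z*(-5 + o))
U(y, n(2, 6))*u(-298) = (2*0*(-5 + 23))*(-7/(-270 - 298)) = (2*0*18)*(-7/(-568)) = 0*(-7*(-1/568)) = 0*(7/568) = 0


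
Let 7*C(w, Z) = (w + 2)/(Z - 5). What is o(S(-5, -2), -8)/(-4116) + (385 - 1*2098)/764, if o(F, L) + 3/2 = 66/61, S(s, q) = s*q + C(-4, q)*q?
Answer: -71678951/31970344 ≈ -2.2420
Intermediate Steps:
C(w, Z) = (2 + w)/(7*(-5 + Z)) (C(w, Z) = ((w + 2)/(Z - 5))/7 = ((2 + w)/(-5 + Z))/7 = (2 + w)/(7*(-5 + Z)))
S(s, q) = q*s - 2*q/(7*(-5 + q)) (S(s, q) = s*q + ((2 - 4)/(7*(-5 + q)))*q = q*s + ((⅐)*(-2)/(-5 + q))*q = q*s + (-2/(7*(-5 + q)))*q = q*s - 2*q/(7*(-5 + q)))
o(F, L) = -51/122 (o(F, L) = -3/2 + 66/61 = -51/122)
o(S(-5, -2), -8)/(-4116) + (385 - 1*2098)/764 = -51/122/(-4116) + (385 - 1*2098)/764 = -51/122*(-1/4116) + (385 - 2098)*(1/764) = 17/167384 - 1713*1/764 = 17/167384 - 1713/764 = -71678951/31970344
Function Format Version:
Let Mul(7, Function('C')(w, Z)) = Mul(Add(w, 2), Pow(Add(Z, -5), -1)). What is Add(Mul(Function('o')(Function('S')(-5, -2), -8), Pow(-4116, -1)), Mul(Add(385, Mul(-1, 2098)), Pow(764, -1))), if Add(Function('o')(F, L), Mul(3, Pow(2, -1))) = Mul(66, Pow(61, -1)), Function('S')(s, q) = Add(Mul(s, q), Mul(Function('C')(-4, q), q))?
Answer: Rational(-71678951, 31970344) ≈ -2.2420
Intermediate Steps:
Function('C')(w, Z) = Mul(Rational(1, 7), Pow(Add(-5, Z), -1), Add(2, w)) (Function('C')(w, Z) = Mul(Rational(1, 7), Mul(Add(w, 2), Pow(Add(Z, -5), -1))) = Mul(Rational(1, 7), Mul(Add(2, w), Pow(Add(-5, Z), -1))) = Mul(Rational(1, 7), Mul(Pow(Add(-5, Z), -1), Add(2, w))) = Mul(Rational(1, 7), Pow(Add(-5, Z), -1), Add(2, w)))
Function('S')(s, q) = Add(Mul(q, s), Mul(Rational(-2, 7), q, Pow(Add(-5, q), -1))) (Function('S')(s, q) = Add(Mul(s, q), Mul(Mul(Rational(1, 7), Pow(Add(-5, q), -1), Add(2, -4)), q)) = Add(Mul(q, s), Mul(Mul(Rational(1, 7), Pow(Add(-5, q), -1), -2), q)) = Add(Mul(q, s), Mul(Mul(Rational(-2, 7), Pow(Add(-5, q), -1)), q)) = Add(Mul(q, s), Mul(Rational(-2, 7), q, Pow(Add(-5, q), -1))))
Function('o')(F, L) = Rational(-51, 122) (Function('o')(F, L) = Add(Rational(-3, 2), Mul(66, Pow(61, -1))) = Add(Rational(-3, 2), Mul(66, Rational(1, 61))) = Add(Rational(-3, 2), Rational(66, 61)) = Rational(-51, 122))
Add(Mul(Function('o')(Function('S')(-5, -2), -8), Pow(-4116, -1)), Mul(Add(385, Mul(-1, 2098)), Pow(764, -1))) = Add(Mul(Rational(-51, 122), Pow(-4116, -1)), Mul(Add(385, Mul(-1, 2098)), Pow(764, -1))) = Add(Mul(Rational(-51, 122), Rational(-1, 4116)), Mul(Add(385, -2098), Rational(1, 764))) = Add(Rational(17, 167384), Mul(-1713, Rational(1, 764))) = Add(Rational(17, 167384), Rational(-1713, 764)) = Rational(-71678951, 31970344)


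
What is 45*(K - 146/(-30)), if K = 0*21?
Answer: 219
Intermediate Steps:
K = 0
45*(K - 146/(-30)) = 45*(0 - 146/(-30)) = 45*(0 - 146*(-1/30)) = 45*(0 + 73/15) = 45*(73/15) = 219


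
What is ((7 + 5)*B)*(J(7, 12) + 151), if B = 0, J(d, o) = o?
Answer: 0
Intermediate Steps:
((7 + 5)*B)*(J(7, 12) + 151) = ((7 + 5)*0)*(12 + 151) = (12*0)*163 = 0*163 = 0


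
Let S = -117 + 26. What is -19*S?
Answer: 1729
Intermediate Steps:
S = -91
-19*S = -19*(-91) = 1729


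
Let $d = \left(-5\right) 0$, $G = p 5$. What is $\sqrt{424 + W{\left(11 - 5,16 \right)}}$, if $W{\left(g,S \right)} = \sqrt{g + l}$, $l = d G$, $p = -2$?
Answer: $\sqrt{424 + \sqrt{6}} \approx 20.651$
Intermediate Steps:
$G = -10$ ($G = \left(-2\right) 5 = -10$)
$d = 0$
$l = 0$ ($l = 0 \left(-10\right) = 0$)
$W{\left(g,S \right)} = \sqrt{g}$ ($W{\left(g,S \right)} = \sqrt{g + 0} = \sqrt{g}$)
$\sqrt{424 + W{\left(11 - 5,16 \right)}} = \sqrt{424 + \sqrt{11 - 5}} = \sqrt{424 + \sqrt{6}}$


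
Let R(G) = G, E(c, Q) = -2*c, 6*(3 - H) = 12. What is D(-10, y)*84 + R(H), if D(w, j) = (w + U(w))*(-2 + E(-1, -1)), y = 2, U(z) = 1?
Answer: 1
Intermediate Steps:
H = 1 (H = 3 - 1/6*12 = 3 - 2 = 1)
D(w, j) = 0 (D(w, j) = (w + 1)*(-2 - 2*(-1)) = (1 + w)*(-2 + 2) = (1 + w)*0 = 0)
D(-10, y)*84 + R(H) = 0*84 + 1 = 0 + 1 = 1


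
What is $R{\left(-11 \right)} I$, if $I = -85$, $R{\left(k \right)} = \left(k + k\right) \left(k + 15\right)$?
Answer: $7480$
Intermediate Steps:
$R{\left(k \right)} = 2 k \left(15 + k\right)$
$R{\left(-11 \right)} I = 2 \left(-11\right) \left(15 - 11\right) \left(-85\right) = 2 \left(-11\right) 4 \left(-85\right) = \left(-88\right) \left(-85\right) = 7480$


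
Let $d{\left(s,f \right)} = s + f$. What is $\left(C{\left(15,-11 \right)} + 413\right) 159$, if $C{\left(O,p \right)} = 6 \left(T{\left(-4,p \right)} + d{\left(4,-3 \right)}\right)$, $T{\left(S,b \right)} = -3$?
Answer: $63759$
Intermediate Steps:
$d{\left(s,f \right)} = f + s$
$C{\left(O,p \right)} = -12$ ($C{\left(O,p \right)} = 6 \left(-3 + \left(-3 + 4\right)\right) = 6 \left(-3 + 1\right) = 6 \left(-2\right) = -12$)
$\left(C{\left(15,-11 \right)} + 413\right) 159 = \left(-12 + 413\right) 159 = 401 \cdot 159 = 63759$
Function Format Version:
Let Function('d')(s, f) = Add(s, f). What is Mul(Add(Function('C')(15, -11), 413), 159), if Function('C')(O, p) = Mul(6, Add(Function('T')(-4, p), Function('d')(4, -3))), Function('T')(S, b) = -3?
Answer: 63759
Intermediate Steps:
Function('d')(s, f) = Add(f, s)
Function('C')(O, p) = -12 (Function('C')(O, p) = Mul(6, Add(-3, Add(-3, 4))) = Mul(6, Add(-3, 1)) = Mul(6, -2) = -12)
Mul(Add(Function('C')(15, -11), 413), 159) = Mul(Add(-12, 413), 159) = Mul(401, 159) = 63759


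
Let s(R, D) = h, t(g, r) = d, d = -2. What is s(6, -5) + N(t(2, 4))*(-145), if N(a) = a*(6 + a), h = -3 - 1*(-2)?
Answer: 1159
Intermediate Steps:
t(g, r) = -2
h = -1 (h = -3 + 2 = -1)
s(R, D) = -1
s(6, -5) + N(t(2, 4))*(-145) = -1 - 2*(6 - 2)*(-145) = -1 - 2*4*(-145) = -1 - 8*(-145) = -1 + 1160 = 1159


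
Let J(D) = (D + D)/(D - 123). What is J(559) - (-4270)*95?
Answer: 88432259/218 ≈ 4.0565e+5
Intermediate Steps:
J(D) = 2*D/(-123 + D) (J(D) = (2*D)/(-123 + D) = 2*D/(-123 + D))
J(559) - (-4270)*95 = 2*559/(-123 + 559) - (-4270)*95 = 2*559/436 - 1*(-405650) = 2*559*(1/436) + 405650 = 559/218 + 405650 = 88432259/218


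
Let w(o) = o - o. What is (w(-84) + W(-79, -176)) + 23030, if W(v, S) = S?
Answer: 22854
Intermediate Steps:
w(o) = 0
(w(-84) + W(-79, -176)) + 23030 = (0 - 176) + 23030 = -176 + 23030 = 22854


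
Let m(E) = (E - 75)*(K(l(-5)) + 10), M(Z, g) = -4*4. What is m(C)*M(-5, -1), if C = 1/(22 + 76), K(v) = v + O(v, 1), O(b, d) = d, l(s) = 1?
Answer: 705504/49 ≈ 14398.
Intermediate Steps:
M(Z, g) = -16
K(v) = 1 + v (K(v) = v + 1 = 1 + v)
C = 1/98 ≈ 0.010204
m(E) = -900 + 12*E (m(E) = (E - 75)*((1 + 1) + 10) = (-75 + E)*(2 + 10) = (-75 + E)*12 = -900 + 12*E)
m(C)*M(-5, -1) = (-900 + 12*(1/98))*(-16) = (-900 + 6/49)*(-16) = -44094/49*(-16) = 705504/49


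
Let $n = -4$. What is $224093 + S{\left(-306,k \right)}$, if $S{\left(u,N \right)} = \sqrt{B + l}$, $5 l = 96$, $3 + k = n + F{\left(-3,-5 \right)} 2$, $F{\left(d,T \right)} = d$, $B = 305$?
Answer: $224093 + \frac{\sqrt{8105}}{5} \approx 2.2411 \cdot 10^{5}$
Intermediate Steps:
$k = -13$ ($k = -3 - 10 = -13$)
$l = \frac{96}{5}$ ($l = \frac{1}{5} \cdot 96 = \frac{96}{5} \approx 19.2$)
$S{\left(u,N \right)} = \frac{\sqrt{8105}}{5}$ ($S{\left(u,N \right)} = \sqrt{305 + \frac{96}{5}} = \sqrt{\frac{1621}{5}} = \frac{\sqrt{8105}}{5}$)
$224093 + S{\left(-306,k \right)} = 224093 + \frac{\sqrt{8105}}{5}$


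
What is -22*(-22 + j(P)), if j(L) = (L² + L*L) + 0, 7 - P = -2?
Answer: -3080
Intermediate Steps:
P = 9 (P = 7 - 1*(-2) = 7 + 2 = 9)
j(L) = 2*L² (j(L) = (L² + L²) + 0 = 2*L² + 0 = 2*L²)
-22*(-22 + j(P)) = -22*(-22 + 2*9²) = -22*(-22 + 2*81) = -22*(-22 + 162) = -22*140 = -3080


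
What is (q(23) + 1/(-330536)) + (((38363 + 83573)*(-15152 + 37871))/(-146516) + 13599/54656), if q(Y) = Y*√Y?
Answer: -1563947154894249113/82716411879808 + 23*√23 ≈ -18797.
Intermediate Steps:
q(Y) = Y^(3/2)
(q(23) + 1/(-330536)) + (((38363 + 83573)*(-15152 + 37871))/(-146516) + 13599/54656) = (23^(3/2) + 1/(-330536)) + (((38363 + 83573)*(-15152 + 37871))/(-146516) + 13599/54656) = (23*√23 - 1/330536) + ((121936*22719)*(-1/146516) + 13599*(1/54656)) = (-1/330536 + 23*√23) + (2770263984*(-1/146516) + 13599/54656) = (-1/330536 + 23*√23) + (-692565996/36629 + 13599/54656) = (-1/330536 + 23*√23) - 37852388959605/2001994624 = -1563947154894249113/82716411879808 + 23*√23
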